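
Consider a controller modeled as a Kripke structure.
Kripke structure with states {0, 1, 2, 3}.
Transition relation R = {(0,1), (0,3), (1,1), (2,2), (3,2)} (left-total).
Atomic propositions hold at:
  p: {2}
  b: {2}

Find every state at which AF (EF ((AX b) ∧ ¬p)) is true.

Sat(AX b) = {s : every successor in {2}} = {2, 3}
Sat(¬p) = {0, 1, 3}
Sat((AX b) ∧ ¬p) = {3}
EF ((AX b) ∧ ¬p): least fixpoint, start Z0 = {3}, add states with some successor in Z. Z1 = {0, 3}; fixed.
Sat(EF ((AX b) ∧ ¬p)) = {0, 3}
AF (EF ((AX b) ∧ ¬p)): least fixpoint, start Z0 = {0, 3}, add states with every successor in Z. Already a fixed point.
Sat(AF (EF ((AX b) ∧ ¬p))) = {0, 3}

{0, 3}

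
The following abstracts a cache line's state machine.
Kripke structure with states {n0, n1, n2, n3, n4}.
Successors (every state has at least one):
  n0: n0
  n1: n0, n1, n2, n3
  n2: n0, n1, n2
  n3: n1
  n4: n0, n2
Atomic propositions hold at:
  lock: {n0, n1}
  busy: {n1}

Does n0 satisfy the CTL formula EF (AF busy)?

AF busy: least fixpoint, start Z0 = {n1}, add states with every successor in Z. Z1 = {n1, n3}; fixed.
Sat(AF busy) = {n1, n3}
EF (AF busy): least fixpoint, start Z0 = {n1, n3}, add states with some successor in Z. Z1 = {n1, n2, n3}; Z2 = {n1, n2, n3, n4}; fixed.
Sat(EF (AF busy)) = {n1, n2, n3, n4}
n0 ∉ Sat(EF (AF busy)) = {n1, n2, n3, n4}, so the formula does not hold at n0.

No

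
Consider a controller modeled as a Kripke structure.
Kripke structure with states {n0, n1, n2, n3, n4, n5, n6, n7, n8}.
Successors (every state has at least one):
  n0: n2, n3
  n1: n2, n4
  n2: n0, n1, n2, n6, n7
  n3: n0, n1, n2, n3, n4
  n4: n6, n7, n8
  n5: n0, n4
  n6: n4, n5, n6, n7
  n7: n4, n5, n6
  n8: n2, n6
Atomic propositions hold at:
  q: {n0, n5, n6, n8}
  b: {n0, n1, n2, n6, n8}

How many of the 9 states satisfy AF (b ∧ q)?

Sat(b ∧ q) = {n0, n6, n8}
AF (b ∧ q): least fixpoint, start Z0 = {n0, n6, n8}, add states with every successor in Z. Already a fixed point.
Sat(AF (b ∧ q)) = {n0, n6, n8}
|Sat(AF (b ∧ q))| = |{n0, n6, n8}| = 3.

3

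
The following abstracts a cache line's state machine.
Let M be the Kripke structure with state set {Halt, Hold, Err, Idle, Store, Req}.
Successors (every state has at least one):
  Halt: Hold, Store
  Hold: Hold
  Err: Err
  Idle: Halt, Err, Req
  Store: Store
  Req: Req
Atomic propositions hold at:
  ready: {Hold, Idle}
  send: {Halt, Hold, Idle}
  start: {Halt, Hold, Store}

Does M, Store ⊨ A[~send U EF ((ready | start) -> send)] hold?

Sat(~send) = {Err, Store, Req}
Sat(ready | start) = {Halt, Hold, Idle, Store}
Sat((ready | start) -> send) = {Halt, Hold, Err, Idle, Req}
EF ((ready | start) -> send): least fixpoint, start Z0 = {Halt, Hold, Err, Idle, Req}, add states with some successor in Z. Already a fixed point.
Sat(EF ((ready | start) -> send)) = {Halt, Hold, Err, Idle, Req}
A[~send U EF ((ready | start) -> send)]: least fixpoint, start Z0 = Sat(EF ((ready | start) -> send)) = {Halt, Hold, Err, Idle, Req}, add states in Sat(~send) with every successor in Z. Already a fixed point.
Sat(A[~send U EF ((ready | start) -> send)]) = {Halt, Hold, Err, Idle, Req}
Store ∉ Sat(A[~send U EF ((ready | start) -> send)]) = {Halt, Hold, Err, Idle, Req}, so the formula does not hold at Store.

No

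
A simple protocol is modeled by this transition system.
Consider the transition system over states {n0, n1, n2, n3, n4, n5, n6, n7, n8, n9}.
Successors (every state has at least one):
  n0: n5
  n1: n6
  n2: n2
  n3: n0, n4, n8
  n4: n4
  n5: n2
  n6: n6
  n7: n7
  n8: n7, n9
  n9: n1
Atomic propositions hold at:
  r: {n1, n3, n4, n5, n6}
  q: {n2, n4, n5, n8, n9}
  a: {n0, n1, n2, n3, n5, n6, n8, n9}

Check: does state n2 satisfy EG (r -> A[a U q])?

A[a U q]: least fixpoint, start Z0 = Sat(q) = {n2, n4, n5, n8, n9}, add states in Sat(a) with every successor in Z. Z1 = {n0, n2, n4, n5, n8, n9}; Z2 = {n0, n2, n3, n4, n5, n8, n9}; fixed.
Sat(A[a U q]) = {n0, n2, n3, n4, n5, n8, n9}
Sat(r -> A[a U q]) = {n0, n2, n3, n4, n5, n7, n8, n9}
EG (r -> A[a U q]): greatest fixpoint, start Z0 = {n0, n2, n3, n4, n5, n7, n8, n9}, keep only states in Sat with some successor in Z. Z1 = {n0, n2, n3, n4, n5, n7, n8}; fixed.
Sat(EG (r -> A[a U q])) = {n0, n2, n3, n4, n5, n7, n8}
n2 ∈ Sat(EG (r -> A[a U q])) = {n0, n2, n3, n4, n5, n7, n8}, so the formula holds at n2.

Yes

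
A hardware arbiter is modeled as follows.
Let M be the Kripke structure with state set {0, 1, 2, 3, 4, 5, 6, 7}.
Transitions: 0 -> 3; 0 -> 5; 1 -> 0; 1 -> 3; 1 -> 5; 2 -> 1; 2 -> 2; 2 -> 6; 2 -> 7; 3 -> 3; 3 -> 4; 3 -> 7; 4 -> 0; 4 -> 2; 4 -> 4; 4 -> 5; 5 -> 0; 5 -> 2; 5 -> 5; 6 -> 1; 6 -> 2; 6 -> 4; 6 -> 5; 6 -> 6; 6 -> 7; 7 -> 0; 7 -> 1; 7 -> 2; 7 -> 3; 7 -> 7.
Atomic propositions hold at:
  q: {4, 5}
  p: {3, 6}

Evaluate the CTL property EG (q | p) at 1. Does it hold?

No

Sat(q | p) = {3, 4, 5, 6}
EG (q | p): greatest fixpoint, start Z0 = {3, 4, 5, 6}, keep only states in Sat with some successor in Z. Already a fixed point.
Sat(EG (q | p)) = {3, 4, 5, 6}
1 ∉ Sat(EG (q | p)) = {3, 4, 5, 6}, so the formula does not hold at 1.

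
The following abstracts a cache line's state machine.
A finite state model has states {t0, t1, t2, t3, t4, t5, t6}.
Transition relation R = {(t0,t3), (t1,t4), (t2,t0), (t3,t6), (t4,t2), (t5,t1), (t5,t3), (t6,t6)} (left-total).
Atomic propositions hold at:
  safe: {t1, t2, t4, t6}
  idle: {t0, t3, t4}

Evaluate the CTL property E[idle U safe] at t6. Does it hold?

Yes

E[idle U safe]: least fixpoint, start Z0 = Sat(safe) = {t1, t2, t4, t6}, add states in Sat(idle) with some successor in Z. Z1 = {t1, t2, t3, t4, t6}; Z2 = {t0, t1, t2, t3, t4, t6}; fixed.
Sat(E[idle U safe]) = {t0, t1, t2, t3, t4, t6}
t6 ∈ Sat(E[idle U safe]) = {t0, t1, t2, t3, t4, t6}, so the formula holds at t6.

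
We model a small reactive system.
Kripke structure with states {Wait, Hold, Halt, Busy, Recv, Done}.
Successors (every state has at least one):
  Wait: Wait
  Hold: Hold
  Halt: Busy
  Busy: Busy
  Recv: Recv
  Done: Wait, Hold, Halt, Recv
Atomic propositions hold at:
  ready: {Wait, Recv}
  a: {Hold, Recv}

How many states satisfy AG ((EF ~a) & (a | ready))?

Sat(~a) = {Wait, Halt, Busy, Done}
EF ~a: least fixpoint, start Z0 = {Wait, Halt, Busy, Done}, add states with some successor in Z. Already a fixed point.
Sat(EF ~a) = {Wait, Halt, Busy, Done}
Sat(a | ready) = {Wait, Hold, Recv}
Sat((EF ~a) & (a | ready)) = {Wait}
AG ((EF ~a) & (a | ready)): greatest fixpoint, start Z0 = {Wait}, keep only states in Sat with every successor in Z. Already a fixed point.
Sat(AG ((EF ~a) & (a | ready))) = {Wait}
|Sat(AG ((EF ~a) & (a | ready)))| = |{Wait}| = 1.

1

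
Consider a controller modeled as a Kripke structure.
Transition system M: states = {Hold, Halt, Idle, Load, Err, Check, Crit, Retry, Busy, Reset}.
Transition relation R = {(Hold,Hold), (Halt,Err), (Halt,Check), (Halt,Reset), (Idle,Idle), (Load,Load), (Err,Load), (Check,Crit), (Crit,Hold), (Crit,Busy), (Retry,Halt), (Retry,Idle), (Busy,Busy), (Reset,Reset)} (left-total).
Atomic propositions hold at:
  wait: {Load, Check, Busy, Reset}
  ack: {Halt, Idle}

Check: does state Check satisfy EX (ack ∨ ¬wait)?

Sat(¬wait) = {Hold, Halt, Idle, Err, Crit, Retry}
Sat(ack ∨ ¬wait) = {Hold, Halt, Idle, Err, Crit, Retry}
Sat(EX (ack ∨ ¬wait)) = {s : some successor in {Hold, Halt, Idle, Err, Crit, Retry}} = {Hold, Halt, Idle, Check, Crit, Retry}
Check ∈ Sat(EX (ack ∨ ¬wait)) = {Hold, Halt, Idle, Check, Crit, Retry}, so the formula holds at Check.

Yes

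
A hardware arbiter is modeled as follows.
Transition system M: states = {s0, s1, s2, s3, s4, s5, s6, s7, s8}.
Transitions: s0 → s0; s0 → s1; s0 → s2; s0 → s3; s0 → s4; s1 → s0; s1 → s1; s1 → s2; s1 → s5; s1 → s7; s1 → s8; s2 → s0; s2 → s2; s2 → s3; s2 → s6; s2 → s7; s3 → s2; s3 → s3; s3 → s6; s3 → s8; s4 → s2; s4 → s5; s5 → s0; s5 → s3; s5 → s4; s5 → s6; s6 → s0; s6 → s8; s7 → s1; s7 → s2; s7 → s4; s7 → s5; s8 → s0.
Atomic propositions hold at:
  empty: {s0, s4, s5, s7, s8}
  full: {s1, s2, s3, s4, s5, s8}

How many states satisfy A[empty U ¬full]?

Sat(¬full) = {s0, s6, s7}
A[empty U ¬full]: least fixpoint, start Z0 = Sat(¬full) = {s0, s6, s7}, add states in Sat(empty) with every successor in Z. Z1 = {s0, s6, s7, s8}; fixed.
Sat(A[empty U ¬full]) = {s0, s6, s7, s8}
|Sat(A[empty U ¬full])| = |{s0, s6, s7, s8}| = 4.

4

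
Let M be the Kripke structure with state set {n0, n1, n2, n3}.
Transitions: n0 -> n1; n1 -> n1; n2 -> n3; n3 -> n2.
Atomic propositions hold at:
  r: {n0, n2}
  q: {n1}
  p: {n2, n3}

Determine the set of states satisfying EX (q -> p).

{n2, n3}

Sat(q -> p) = {n0, n2, n3}
Sat(EX (q -> p)) = {s : some successor in {n0, n2, n3}} = {n2, n3}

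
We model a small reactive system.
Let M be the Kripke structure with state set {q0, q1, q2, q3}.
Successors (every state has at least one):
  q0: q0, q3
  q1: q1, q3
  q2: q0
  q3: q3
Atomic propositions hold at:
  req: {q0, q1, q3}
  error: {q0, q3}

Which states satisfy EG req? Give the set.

EG req: greatest fixpoint, start Z0 = {q0, q1, q3}, keep only states in Sat with some successor in Z. Already a fixed point.
Sat(EG req) = {q0, q1, q3}

{q0, q1, q3}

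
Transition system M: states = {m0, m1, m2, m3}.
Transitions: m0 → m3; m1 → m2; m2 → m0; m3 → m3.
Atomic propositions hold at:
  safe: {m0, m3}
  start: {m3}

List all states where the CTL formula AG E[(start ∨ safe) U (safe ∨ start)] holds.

{m0, m3}

Sat(start ∨ safe) = {m0, m3}
Sat(safe ∨ start) = {m0, m3}
E[(start ∨ safe) U (safe ∨ start)]: least fixpoint, start Z0 = Sat((safe ∨ start)) = {m0, m3}, add states in Sat(start ∨ safe) with some successor in Z. Already a fixed point.
Sat(E[(start ∨ safe) U (safe ∨ start)]) = {m0, m3}
AG E[(start ∨ safe) U (safe ∨ start)]: greatest fixpoint, start Z0 = {m0, m3}, keep only states in Sat with every successor in Z. Already a fixed point.
Sat(AG E[(start ∨ safe) U (safe ∨ start)]) = {m0, m3}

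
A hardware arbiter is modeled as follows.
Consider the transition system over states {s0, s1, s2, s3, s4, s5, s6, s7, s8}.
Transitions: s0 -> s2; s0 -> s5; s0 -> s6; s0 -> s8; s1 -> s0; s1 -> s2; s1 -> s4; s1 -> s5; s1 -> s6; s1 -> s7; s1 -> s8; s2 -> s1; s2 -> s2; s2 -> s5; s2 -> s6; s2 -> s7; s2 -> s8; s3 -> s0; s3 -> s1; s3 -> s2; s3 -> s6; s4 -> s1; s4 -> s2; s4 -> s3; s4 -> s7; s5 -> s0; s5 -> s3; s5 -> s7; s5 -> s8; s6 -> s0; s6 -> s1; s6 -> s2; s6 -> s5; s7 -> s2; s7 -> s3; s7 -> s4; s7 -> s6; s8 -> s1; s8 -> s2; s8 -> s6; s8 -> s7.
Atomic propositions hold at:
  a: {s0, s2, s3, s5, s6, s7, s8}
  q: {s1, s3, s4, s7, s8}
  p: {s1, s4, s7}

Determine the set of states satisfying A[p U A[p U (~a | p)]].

{s1, s4, s7}

Sat(~a) = {s1, s4}
Sat(~a | p) = {s1, s4, s7}
A[p U (~a | p)]: least fixpoint, start Z0 = Sat((~a | p)) = {s1, s4, s7}, add states in Sat(p) with every successor in Z. Already a fixed point.
Sat(A[p U (~a | p)]) = {s1, s4, s7}
A[p U A[p U (~a | p)]]: least fixpoint, start Z0 = Sat(A[p U (~a | p)]) = {s1, s4, s7}, add states in Sat(p) with every successor in Z. Already a fixed point.
Sat(A[p U A[p U (~a | p)]]) = {s1, s4, s7}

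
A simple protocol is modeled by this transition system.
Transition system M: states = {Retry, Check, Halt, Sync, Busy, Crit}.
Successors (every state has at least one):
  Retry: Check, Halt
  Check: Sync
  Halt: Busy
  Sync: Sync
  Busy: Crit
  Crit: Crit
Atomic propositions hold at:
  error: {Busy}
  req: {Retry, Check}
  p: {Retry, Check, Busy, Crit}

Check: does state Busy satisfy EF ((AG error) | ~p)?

No

AG error: greatest fixpoint, start Z0 = {Busy}, keep only states in Sat with every successor in Z. Z1 = ∅; fixed.
Sat(AG error) = ∅
Sat(~p) = {Halt, Sync}
Sat((AG error) | ~p) = {Halt, Sync}
EF ((AG error) | ~p): least fixpoint, start Z0 = {Halt, Sync}, add states with some successor in Z. Z1 = {Retry, Check, Halt, Sync}; fixed.
Sat(EF ((AG error) | ~p)) = {Retry, Check, Halt, Sync}
Busy ∉ Sat(EF ((AG error) | ~p)) = {Retry, Check, Halt, Sync}, so the formula does not hold at Busy.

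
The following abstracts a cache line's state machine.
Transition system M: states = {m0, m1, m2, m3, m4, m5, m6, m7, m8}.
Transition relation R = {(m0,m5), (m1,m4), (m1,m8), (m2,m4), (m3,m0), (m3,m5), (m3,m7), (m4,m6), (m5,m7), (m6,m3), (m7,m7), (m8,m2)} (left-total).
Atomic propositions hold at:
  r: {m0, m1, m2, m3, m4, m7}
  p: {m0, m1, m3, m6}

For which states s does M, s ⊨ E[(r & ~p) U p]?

Sat(~p) = {m2, m4, m5, m7, m8}
Sat(r & ~p) = {m2, m4, m7}
E[(r & ~p) U p]: least fixpoint, start Z0 = Sat(p) = {m0, m1, m3, m6}, add states in Sat(r & ~p) with some successor in Z. Z1 = {m0, m1, m3, m4, m6}; Z2 = {m0, m1, m2, m3, m4, m6}; fixed.
Sat(E[(r & ~p) U p]) = {m0, m1, m2, m3, m4, m6}

{m0, m1, m2, m3, m4, m6}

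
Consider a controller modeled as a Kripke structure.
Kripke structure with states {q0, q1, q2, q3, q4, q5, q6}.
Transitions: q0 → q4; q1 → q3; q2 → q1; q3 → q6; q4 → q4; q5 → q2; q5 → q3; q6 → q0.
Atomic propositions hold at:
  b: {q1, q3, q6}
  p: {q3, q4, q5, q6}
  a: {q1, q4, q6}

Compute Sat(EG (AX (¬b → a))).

Sat(¬b) = {q0, q2, q4, q5}
Sat(¬b → a) = {q1, q3, q4, q6}
Sat(AX (¬b → a)) = {s : every successor in {q1, q3, q4, q6}} = {q0, q1, q2, q3, q4}
EG (AX (¬b → a)): greatest fixpoint, start Z0 = {q0, q1, q2, q3, q4}, keep only states in Sat with some successor in Z. Z1 = {q0, q1, q2, q4}; Z2 = {q0, q2, q4}; Z3 = {q0, q4}; fixed.
Sat(EG (AX (¬b → a))) = {q0, q4}

{q0, q4}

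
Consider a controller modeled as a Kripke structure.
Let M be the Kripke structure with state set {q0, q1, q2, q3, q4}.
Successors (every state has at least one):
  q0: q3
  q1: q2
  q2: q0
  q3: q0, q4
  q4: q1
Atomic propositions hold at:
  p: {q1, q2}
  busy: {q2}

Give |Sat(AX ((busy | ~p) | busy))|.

Sat(~p) = {q0, q3, q4}
Sat(busy | ~p) = {q0, q2, q3, q4}
Sat((busy | ~p) | busy) = {q0, q2, q3, q4}
Sat(AX ((busy | ~p) | busy)) = {s : every successor in {q0, q2, q3, q4}} = {q0, q1, q2, q3}
|Sat(AX ((busy | ~p) | busy))| = |{q0, q1, q2, q3}| = 4.

4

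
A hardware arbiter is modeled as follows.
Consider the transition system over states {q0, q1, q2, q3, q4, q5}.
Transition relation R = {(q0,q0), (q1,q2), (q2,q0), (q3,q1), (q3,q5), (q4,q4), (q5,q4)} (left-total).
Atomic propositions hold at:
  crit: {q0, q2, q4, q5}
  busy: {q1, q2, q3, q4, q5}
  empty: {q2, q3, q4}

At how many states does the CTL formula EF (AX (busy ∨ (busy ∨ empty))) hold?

Sat(busy ∨ empty) = {q1, q2, q3, q4, q5}
Sat(busy ∨ (busy ∨ empty)) = {q1, q2, q3, q4, q5}
Sat(AX (busy ∨ (busy ∨ empty))) = {s : every successor in {q1, q2, q3, q4, q5}} = {q1, q3, q4, q5}
EF (AX (busy ∨ (busy ∨ empty))): least fixpoint, start Z0 = {q1, q3, q4, q5}, add states with some successor in Z. Already a fixed point.
Sat(EF (AX (busy ∨ (busy ∨ empty)))) = {q1, q3, q4, q5}
|Sat(EF (AX (busy ∨ (busy ∨ empty))))| = |{q1, q3, q4, q5}| = 4.

4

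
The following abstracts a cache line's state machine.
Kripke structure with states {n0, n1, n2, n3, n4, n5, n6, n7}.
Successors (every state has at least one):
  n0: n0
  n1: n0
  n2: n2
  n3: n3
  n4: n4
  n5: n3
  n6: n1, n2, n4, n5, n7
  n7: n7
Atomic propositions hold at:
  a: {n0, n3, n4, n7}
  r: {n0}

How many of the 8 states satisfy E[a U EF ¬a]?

Sat(¬a) = {n1, n2, n5, n6}
EF ¬a: least fixpoint, start Z0 = {n1, n2, n5, n6}, add states with some successor in Z. Already a fixed point.
Sat(EF ¬a) = {n1, n2, n5, n6}
E[a U EF ¬a]: least fixpoint, start Z0 = Sat(EF ¬a) = {n1, n2, n5, n6}, add states in Sat(a) with some successor in Z. Already a fixed point.
Sat(E[a U EF ¬a]) = {n1, n2, n5, n6}
|Sat(E[a U EF ¬a])| = |{n1, n2, n5, n6}| = 4.

4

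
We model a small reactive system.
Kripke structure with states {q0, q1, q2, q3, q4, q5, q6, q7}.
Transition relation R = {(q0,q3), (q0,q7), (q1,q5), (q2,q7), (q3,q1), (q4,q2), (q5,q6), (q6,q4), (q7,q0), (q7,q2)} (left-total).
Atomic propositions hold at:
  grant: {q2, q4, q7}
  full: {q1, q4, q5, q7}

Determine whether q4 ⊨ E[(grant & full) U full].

Sat(grant & full) = {q4, q7}
E[(grant & full) U full]: least fixpoint, start Z0 = Sat(full) = {q1, q4, q5, q7}, add states in Sat(grant & full) with some successor in Z. Already a fixed point.
Sat(E[(grant & full) U full]) = {q1, q4, q5, q7}
q4 ∈ Sat(E[(grant & full) U full]) = {q1, q4, q5, q7}, so the formula holds at q4.

Yes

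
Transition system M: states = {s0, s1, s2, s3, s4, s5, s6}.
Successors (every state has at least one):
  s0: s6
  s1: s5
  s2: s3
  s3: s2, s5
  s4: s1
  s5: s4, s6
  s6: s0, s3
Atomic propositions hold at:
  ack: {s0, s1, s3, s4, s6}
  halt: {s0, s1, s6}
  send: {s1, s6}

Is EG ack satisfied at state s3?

EG ack: greatest fixpoint, start Z0 = {s0, s1, s3, s4, s6}, keep only states in Sat with some successor in Z. Z1 = {s0, s4, s6}; Z2 = {s0, s6}; fixed.
Sat(EG ack) = {s0, s6}
s3 ∉ Sat(EG ack) = {s0, s6}, so the formula does not hold at s3.

No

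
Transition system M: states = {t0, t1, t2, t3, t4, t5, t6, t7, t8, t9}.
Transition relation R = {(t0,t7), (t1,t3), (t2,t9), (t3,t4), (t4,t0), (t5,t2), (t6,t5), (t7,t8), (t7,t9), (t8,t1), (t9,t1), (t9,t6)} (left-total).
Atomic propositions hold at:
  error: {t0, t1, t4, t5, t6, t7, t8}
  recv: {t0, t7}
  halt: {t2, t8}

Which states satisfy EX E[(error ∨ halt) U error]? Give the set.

{t0, t3, t4, t6, t7, t8, t9}

Sat(error ∨ halt) = {t0, t1, t2, t4, t5, t6, t7, t8}
E[(error ∨ halt) U error]: least fixpoint, start Z0 = Sat(error) = {t0, t1, t4, t5, t6, t7, t8}, add states in Sat(error ∨ halt) with some successor in Z. Already a fixed point.
Sat(E[(error ∨ halt) U error]) = {t0, t1, t4, t5, t6, t7, t8}
Sat(EX E[(error ∨ halt) U error]) = {s : some successor in {t0, t1, t4, t5, t6, t7, t8}} = {t0, t3, t4, t6, t7, t8, t9}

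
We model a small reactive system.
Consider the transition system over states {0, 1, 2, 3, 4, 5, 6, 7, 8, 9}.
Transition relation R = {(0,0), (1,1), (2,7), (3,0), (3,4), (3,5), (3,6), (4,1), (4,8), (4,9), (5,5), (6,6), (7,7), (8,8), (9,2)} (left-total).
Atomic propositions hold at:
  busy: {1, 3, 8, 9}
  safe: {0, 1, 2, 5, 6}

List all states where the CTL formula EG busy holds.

EG busy: greatest fixpoint, start Z0 = {1, 3, 8, 9}, keep only states in Sat with some successor in Z. Z1 = {1, 8}; fixed.
Sat(EG busy) = {1, 8}

{1, 8}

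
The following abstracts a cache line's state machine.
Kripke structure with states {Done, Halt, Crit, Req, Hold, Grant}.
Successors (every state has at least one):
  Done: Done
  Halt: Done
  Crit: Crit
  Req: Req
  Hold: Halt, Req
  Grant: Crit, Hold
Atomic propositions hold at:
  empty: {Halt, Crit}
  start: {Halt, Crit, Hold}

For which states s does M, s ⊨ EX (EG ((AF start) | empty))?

AF start: least fixpoint, start Z0 = {Halt, Crit, Hold}, add states with every successor in Z. Z1 = {Halt, Crit, Hold, Grant}; fixed.
Sat(AF start) = {Halt, Crit, Hold, Grant}
Sat((AF start) | empty) = {Halt, Crit, Hold, Grant}
EG ((AF start) | empty): greatest fixpoint, start Z0 = {Halt, Crit, Hold, Grant}, keep only states in Sat with some successor in Z. Z1 = {Crit, Hold, Grant}; Z2 = {Crit, Grant}; fixed.
Sat(EG ((AF start) | empty)) = {Crit, Grant}
Sat(EX (EG ((AF start) | empty))) = {s : some successor in {Crit, Grant}} = {Crit, Grant}

{Crit, Grant}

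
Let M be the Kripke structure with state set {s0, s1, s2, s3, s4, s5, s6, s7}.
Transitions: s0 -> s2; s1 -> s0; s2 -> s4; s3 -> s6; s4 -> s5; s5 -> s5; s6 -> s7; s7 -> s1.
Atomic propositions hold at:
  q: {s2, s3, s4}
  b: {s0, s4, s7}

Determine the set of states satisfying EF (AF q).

{s0, s1, s2, s3, s4, s6, s7}

AF q: least fixpoint, start Z0 = {s2, s3, s4}, add states with every successor in Z. Z1 = {s0, s2, s3, s4}; Z2 = {s0, s1, s2, s3, s4}; Z3 = {s0, s1, s2, s3, s4, s7}; Z4 = {s0, s1, s2, s3, s4, s6, s7}; fixed.
Sat(AF q) = {s0, s1, s2, s3, s4, s6, s7}
EF (AF q): least fixpoint, start Z0 = {s0, s1, s2, s3, s4, s6, s7}, add states with some successor in Z. Already a fixed point.
Sat(EF (AF q)) = {s0, s1, s2, s3, s4, s6, s7}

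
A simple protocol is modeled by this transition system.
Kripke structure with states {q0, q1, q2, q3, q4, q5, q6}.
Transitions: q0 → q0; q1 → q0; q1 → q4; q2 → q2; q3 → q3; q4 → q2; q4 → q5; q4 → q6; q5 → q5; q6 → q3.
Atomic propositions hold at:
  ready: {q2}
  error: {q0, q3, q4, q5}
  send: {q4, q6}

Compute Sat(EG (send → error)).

Sat(send → error) = {q0, q1, q2, q3, q4, q5}
EG (send → error): greatest fixpoint, start Z0 = {q0, q1, q2, q3, q4, q5}, keep only states in Sat with some successor in Z. Already a fixed point.
Sat(EG (send → error)) = {q0, q1, q2, q3, q4, q5}

{q0, q1, q2, q3, q4, q5}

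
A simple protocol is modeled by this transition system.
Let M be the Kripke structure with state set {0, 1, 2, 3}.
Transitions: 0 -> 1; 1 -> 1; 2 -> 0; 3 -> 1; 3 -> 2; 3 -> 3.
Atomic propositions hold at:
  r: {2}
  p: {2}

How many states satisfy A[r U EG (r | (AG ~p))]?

Sat(~p) = {0, 1, 3}
AG ~p: greatest fixpoint, start Z0 = {0, 1, 3}, keep only states in Sat with every successor in Z. Z1 = {0, 1}; fixed.
Sat(AG ~p) = {0, 1}
Sat(r | (AG ~p)) = {0, 1, 2}
EG (r | (AG ~p)): greatest fixpoint, start Z0 = {0, 1, 2}, keep only states in Sat with some successor in Z. Already a fixed point.
Sat(EG (r | (AG ~p))) = {0, 1, 2}
A[r U EG (r | (AG ~p))]: least fixpoint, start Z0 = Sat(EG (r | (AG ~p))) = {0, 1, 2}, add states in Sat(r) with every successor in Z. Already a fixed point.
Sat(A[r U EG (r | (AG ~p))]) = {0, 1, 2}
|Sat(A[r U EG (r | (AG ~p))])| = |{0, 1, 2}| = 3.

3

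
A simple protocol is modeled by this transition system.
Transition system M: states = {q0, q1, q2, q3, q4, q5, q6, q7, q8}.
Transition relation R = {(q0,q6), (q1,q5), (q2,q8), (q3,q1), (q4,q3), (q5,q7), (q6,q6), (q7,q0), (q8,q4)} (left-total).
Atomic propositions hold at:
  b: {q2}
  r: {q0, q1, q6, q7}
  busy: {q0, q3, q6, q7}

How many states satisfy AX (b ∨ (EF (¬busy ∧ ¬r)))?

5

Sat(¬busy) = {q1, q2, q4, q5, q8}
Sat(¬r) = {q2, q3, q4, q5, q8}
Sat(¬busy ∧ ¬r) = {q2, q4, q5, q8}
EF (¬busy ∧ ¬r): least fixpoint, start Z0 = {q2, q4, q5, q8}, add states with some successor in Z. Z1 = {q1, q2, q4, q5, q8}; Z2 = {q1, q2, q3, q4, q5, q8}; fixed.
Sat(EF (¬busy ∧ ¬r)) = {q1, q2, q3, q4, q5, q8}
Sat(b ∨ (EF (¬busy ∧ ¬r))) = {q1, q2, q3, q4, q5, q8}
Sat(AX (b ∨ (EF (¬busy ∧ ¬r)))) = {s : every successor in {q1, q2, q3, q4, q5, q8}} = {q1, q2, q3, q4, q8}
|Sat(AX (b ∨ (EF (¬busy ∧ ¬r))))| = |{q1, q2, q3, q4, q8}| = 5.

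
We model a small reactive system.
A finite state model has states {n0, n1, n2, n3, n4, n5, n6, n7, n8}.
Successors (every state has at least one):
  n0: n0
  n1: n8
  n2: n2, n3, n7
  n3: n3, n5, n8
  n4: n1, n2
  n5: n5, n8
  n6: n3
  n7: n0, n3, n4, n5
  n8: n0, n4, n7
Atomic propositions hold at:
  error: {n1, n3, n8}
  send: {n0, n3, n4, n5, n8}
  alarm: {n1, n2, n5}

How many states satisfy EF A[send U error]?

A[send U error]: least fixpoint, start Z0 = Sat(error) = {n1, n3, n8}, add states in Sat(send) with every successor in Z. Already a fixed point.
Sat(A[send U error]) = {n1, n3, n8}
EF A[send U error]: least fixpoint, start Z0 = {n1, n3, n8}, add states with some successor in Z. Z1 = {n1, n2, n3, n4, n5, n6, n7, n8}; fixed.
Sat(EF A[send U error]) = {n1, n2, n3, n4, n5, n6, n7, n8}
|Sat(EF A[send U error])| = |{n1, n2, n3, n4, n5, n6, n7, n8}| = 8.

8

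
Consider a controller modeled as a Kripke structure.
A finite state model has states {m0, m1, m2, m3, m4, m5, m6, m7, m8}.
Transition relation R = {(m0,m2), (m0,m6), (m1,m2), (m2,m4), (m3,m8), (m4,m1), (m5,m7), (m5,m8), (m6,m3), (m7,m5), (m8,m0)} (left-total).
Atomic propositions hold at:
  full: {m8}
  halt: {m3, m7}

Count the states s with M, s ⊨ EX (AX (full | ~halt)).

Sat(~halt) = {m0, m1, m2, m4, m5, m6, m8}
Sat(full | ~halt) = {m0, m1, m2, m4, m5, m6, m8}
Sat(AX (full | ~halt)) = {s : every successor in {m0, m1, m2, m4, m5, m6, m8}} = {m0, m1, m2, m3, m4, m7, m8}
Sat(EX (AX (full | ~halt))) = {s : some successor in {m0, m1, m2, m3, m4, m7, m8}} = {m0, m1, m2, m3, m4, m5, m6, m8}
|Sat(EX (AX (full | ~halt)))| = |{m0, m1, m2, m3, m4, m5, m6, m8}| = 8.

8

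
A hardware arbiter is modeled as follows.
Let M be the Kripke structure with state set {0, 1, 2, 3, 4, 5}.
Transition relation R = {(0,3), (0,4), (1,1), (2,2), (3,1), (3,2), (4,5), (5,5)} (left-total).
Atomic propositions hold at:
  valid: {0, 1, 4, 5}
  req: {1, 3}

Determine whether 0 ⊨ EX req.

Yes

Sat(EX req) = {s : some successor in {1, 3}} = {0, 1, 3}
0 ∈ Sat(EX req) = {0, 1, 3}, so the formula holds at 0.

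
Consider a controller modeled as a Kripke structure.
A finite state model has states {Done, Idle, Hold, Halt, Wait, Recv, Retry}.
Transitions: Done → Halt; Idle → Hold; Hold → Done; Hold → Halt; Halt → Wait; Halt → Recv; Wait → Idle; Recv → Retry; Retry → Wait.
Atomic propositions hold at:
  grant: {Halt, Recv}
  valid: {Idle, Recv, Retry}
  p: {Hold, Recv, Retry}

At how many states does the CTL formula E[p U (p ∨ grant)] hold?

Sat(p ∨ grant) = {Hold, Halt, Recv, Retry}
E[p U (p ∨ grant)]: least fixpoint, start Z0 = Sat((p ∨ grant)) = {Hold, Halt, Recv, Retry}, add states in Sat(p) with some successor in Z. Already a fixed point.
Sat(E[p U (p ∨ grant)]) = {Hold, Halt, Recv, Retry}
|Sat(E[p U (p ∨ grant)])| = |{Hold, Halt, Recv, Retry}| = 4.

4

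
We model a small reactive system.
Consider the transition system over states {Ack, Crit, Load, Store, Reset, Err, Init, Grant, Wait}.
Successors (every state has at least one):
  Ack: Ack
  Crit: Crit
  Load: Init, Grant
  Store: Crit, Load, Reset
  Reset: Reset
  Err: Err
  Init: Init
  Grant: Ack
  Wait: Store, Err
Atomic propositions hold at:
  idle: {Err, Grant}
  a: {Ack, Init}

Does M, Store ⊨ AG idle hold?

AG idle: greatest fixpoint, start Z0 = {Err, Grant}, keep only states in Sat with every successor in Z. Z1 = {Err}; fixed.
Sat(AG idle) = {Err}
Store ∉ Sat(AG idle) = {Err}, so the formula does not hold at Store.

No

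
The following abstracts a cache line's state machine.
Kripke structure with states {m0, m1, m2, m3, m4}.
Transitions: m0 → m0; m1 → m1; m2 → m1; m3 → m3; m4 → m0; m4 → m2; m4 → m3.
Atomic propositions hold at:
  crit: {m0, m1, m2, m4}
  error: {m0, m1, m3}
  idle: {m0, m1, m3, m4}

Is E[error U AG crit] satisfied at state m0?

AG crit: greatest fixpoint, start Z0 = {m0, m1, m2, m4}, keep only states in Sat with every successor in Z. Z1 = {m0, m1, m2}; fixed.
Sat(AG crit) = {m0, m1, m2}
E[error U AG crit]: least fixpoint, start Z0 = Sat(AG crit) = {m0, m1, m2}, add states in Sat(error) with some successor in Z. Already a fixed point.
Sat(E[error U AG crit]) = {m0, m1, m2}
m0 ∈ Sat(E[error U AG crit]) = {m0, m1, m2}, so the formula holds at m0.

Yes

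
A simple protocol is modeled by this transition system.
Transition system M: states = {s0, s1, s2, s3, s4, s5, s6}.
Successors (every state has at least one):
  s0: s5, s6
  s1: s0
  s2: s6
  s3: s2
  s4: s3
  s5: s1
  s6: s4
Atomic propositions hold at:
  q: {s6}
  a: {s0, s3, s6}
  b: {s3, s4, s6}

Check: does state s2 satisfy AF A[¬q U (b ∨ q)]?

Sat(¬q) = {s0, s1, s2, s3, s4, s5}
Sat(b ∨ q) = {s3, s4, s6}
A[¬q U (b ∨ q)]: least fixpoint, start Z0 = Sat((b ∨ q)) = {s3, s4, s6}, add states in Sat(¬q) with every successor in Z. Z1 = {s2, s3, s4, s6}; fixed.
Sat(A[¬q U (b ∨ q)]) = {s2, s3, s4, s6}
AF A[¬q U (b ∨ q)]: least fixpoint, start Z0 = {s2, s3, s4, s6}, add states with every successor in Z. Already a fixed point.
Sat(AF A[¬q U (b ∨ q)]) = {s2, s3, s4, s6}
s2 ∈ Sat(AF A[¬q U (b ∨ q)]) = {s2, s3, s4, s6}, so the formula holds at s2.

Yes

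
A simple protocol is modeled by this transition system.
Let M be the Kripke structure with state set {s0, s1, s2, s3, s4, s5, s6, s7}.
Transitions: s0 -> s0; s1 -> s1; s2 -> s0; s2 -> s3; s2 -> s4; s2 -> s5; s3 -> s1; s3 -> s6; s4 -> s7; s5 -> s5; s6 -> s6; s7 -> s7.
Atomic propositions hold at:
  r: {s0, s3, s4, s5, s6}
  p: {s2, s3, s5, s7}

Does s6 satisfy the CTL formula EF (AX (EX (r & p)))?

Sat(r & p) = {s3, s5}
Sat(EX (r & p)) = {s : some successor in {s3, s5}} = {s2, s5}
Sat(AX (EX (r & p))) = {s : every successor in {s2, s5}} = {s5}
EF (AX (EX (r & p))): least fixpoint, start Z0 = {s5}, add states with some successor in Z. Z1 = {s2, s5}; fixed.
Sat(EF (AX (EX (r & p)))) = {s2, s5}
s6 ∉ Sat(EF (AX (EX (r & p)))) = {s2, s5}, so the formula does not hold at s6.

No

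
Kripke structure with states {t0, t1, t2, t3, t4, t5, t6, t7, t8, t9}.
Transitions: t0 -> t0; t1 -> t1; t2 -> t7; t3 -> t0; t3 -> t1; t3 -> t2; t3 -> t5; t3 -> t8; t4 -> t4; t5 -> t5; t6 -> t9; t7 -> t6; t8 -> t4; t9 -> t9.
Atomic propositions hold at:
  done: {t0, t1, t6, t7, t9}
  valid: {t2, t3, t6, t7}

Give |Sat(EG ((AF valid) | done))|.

7

AF valid: least fixpoint, start Z0 = {t2, t3, t6, t7}, add states with every successor in Z. Already a fixed point.
Sat(AF valid) = {t2, t3, t6, t7}
Sat((AF valid) | done) = {t0, t1, t2, t3, t6, t7, t9}
EG ((AF valid) | done): greatest fixpoint, start Z0 = {t0, t1, t2, t3, t6, t7, t9}, keep only states in Sat with some successor in Z. Already a fixed point.
Sat(EG ((AF valid) | done)) = {t0, t1, t2, t3, t6, t7, t9}
|Sat(EG ((AF valid) | done))| = |{t0, t1, t2, t3, t6, t7, t9}| = 7.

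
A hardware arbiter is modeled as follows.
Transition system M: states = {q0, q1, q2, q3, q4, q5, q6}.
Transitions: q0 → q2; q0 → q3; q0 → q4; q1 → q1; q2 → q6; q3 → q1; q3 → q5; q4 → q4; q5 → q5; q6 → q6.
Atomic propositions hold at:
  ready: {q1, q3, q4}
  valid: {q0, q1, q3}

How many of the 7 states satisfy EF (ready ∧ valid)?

3

Sat(ready ∧ valid) = {q1, q3}
EF (ready ∧ valid): least fixpoint, start Z0 = {q1, q3}, add states with some successor in Z. Z1 = {q0, q1, q3}; fixed.
Sat(EF (ready ∧ valid)) = {q0, q1, q3}
|Sat(EF (ready ∧ valid))| = |{q0, q1, q3}| = 3.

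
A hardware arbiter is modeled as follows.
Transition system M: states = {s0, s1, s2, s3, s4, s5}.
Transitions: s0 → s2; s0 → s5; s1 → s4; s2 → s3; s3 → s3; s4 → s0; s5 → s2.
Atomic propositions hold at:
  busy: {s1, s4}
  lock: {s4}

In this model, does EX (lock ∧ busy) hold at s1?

Sat(lock ∧ busy) = {s4}
Sat(EX (lock ∧ busy)) = {s : some successor in {s4}} = {s1}
s1 ∈ Sat(EX (lock ∧ busy)) = {s1}, so the formula holds at s1.

Yes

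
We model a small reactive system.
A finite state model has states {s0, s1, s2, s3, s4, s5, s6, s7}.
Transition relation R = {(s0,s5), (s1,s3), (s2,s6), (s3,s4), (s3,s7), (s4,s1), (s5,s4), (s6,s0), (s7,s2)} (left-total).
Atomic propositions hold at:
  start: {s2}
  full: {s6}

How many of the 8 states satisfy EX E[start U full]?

E[start U full]: least fixpoint, start Z0 = Sat(full) = {s6}, add states in Sat(start) with some successor in Z. Z1 = {s2, s6}; fixed.
Sat(E[start U full]) = {s2, s6}
Sat(EX E[start U full]) = {s : some successor in {s2, s6}} = {s2, s7}
|Sat(EX E[start U full])| = |{s2, s7}| = 2.

2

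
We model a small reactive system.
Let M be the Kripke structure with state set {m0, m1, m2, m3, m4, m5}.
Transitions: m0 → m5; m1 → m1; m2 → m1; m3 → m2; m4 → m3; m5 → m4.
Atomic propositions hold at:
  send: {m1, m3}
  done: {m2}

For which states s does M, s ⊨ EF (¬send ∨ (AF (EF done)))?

{m0, m2, m3, m4, m5}

Sat(¬send) = {m0, m2, m4, m5}
EF done: least fixpoint, start Z0 = {m2}, add states with some successor in Z. Z1 = {m2, m3}; Z2 = {m2, m3, m4}; Z3 = {m2, m3, m4, m5}; Z4 = {m0, m2, m3, m4, m5}; fixed.
Sat(EF done) = {m0, m2, m3, m4, m5}
AF (EF done): least fixpoint, start Z0 = {m0, m2, m3, m4, m5}, add states with every successor in Z. Already a fixed point.
Sat(AF (EF done)) = {m0, m2, m3, m4, m5}
Sat(¬send ∨ (AF (EF done))) = {m0, m2, m3, m4, m5}
EF (¬send ∨ (AF (EF done))): least fixpoint, start Z0 = {m0, m2, m3, m4, m5}, add states with some successor in Z. Already a fixed point.
Sat(EF (¬send ∨ (AF (EF done)))) = {m0, m2, m3, m4, m5}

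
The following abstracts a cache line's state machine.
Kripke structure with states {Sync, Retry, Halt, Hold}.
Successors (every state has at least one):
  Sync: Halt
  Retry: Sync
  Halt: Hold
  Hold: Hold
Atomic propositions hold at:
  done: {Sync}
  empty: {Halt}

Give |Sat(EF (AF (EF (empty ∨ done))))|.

3

Sat(empty ∨ done) = {Sync, Halt}
EF (empty ∨ done): least fixpoint, start Z0 = {Sync, Halt}, add states with some successor in Z. Z1 = {Sync, Retry, Halt}; fixed.
Sat(EF (empty ∨ done)) = {Sync, Retry, Halt}
AF (EF (empty ∨ done)): least fixpoint, start Z0 = {Sync, Retry, Halt}, add states with every successor in Z. Already a fixed point.
Sat(AF (EF (empty ∨ done))) = {Sync, Retry, Halt}
EF (AF (EF (empty ∨ done))): least fixpoint, start Z0 = {Sync, Retry, Halt}, add states with some successor in Z. Already a fixed point.
Sat(EF (AF (EF (empty ∨ done)))) = {Sync, Retry, Halt}
|Sat(EF (AF (EF (empty ∨ done))))| = |{Sync, Retry, Halt}| = 3.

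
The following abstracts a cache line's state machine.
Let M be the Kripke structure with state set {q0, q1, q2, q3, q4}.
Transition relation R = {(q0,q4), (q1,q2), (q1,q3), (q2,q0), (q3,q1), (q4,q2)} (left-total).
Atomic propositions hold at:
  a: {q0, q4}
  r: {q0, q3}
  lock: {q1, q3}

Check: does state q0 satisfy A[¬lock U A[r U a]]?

Yes

Sat(¬lock) = {q0, q2, q4}
A[r U a]: least fixpoint, start Z0 = Sat(a) = {q0, q4}, add states in Sat(r) with every successor in Z. Already a fixed point.
Sat(A[r U a]) = {q0, q4}
A[¬lock U A[r U a]]: least fixpoint, start Z0 = Sat(A[r U a]) = {q0, q4}, add states in Sat(¬lock) with every successor in Z. Z1 = {q0, q2, q4}; fixed.
Sat(A[¬lock U A[r U a]]) = {q0, q2, q4}
q0 ∈ Sat(A[¬lock U A[r U a]]) = {q0, q2, q4}, so the formula holds at q0.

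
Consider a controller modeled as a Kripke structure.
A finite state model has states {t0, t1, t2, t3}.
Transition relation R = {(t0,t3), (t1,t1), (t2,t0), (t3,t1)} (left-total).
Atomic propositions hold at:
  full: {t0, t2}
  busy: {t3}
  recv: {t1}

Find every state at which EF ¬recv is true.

{t0, t2, t3}

Sat(¬recv) = {t0, t2, t3}
EF ¬recv: least fixpoint, start Z0 = {t0, t2, t3}, add states with some successor in Z. Already a fixed point.
Sat(EF ¬recv) = {t0, t2, t3}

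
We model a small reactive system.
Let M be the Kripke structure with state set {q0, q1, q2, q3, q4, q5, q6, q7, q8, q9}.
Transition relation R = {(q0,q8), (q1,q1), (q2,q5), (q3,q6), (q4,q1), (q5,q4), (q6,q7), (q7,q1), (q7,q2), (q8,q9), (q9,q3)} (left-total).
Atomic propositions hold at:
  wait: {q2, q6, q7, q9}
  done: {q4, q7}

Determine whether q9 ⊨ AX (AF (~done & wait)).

Yes

Sat(~done) = {q0, q1, q2, q3, q5, q6, q8, q9}
Sat(~done & wait) = {q2, q6, q9}
AF (~done & wait): least fixpoint, start Z0 = {q2, q6, q9}, add states with every successor in Z. Z1 = {q2, q3, q6, q8, q9}; Z2 = {q0, q2, q3, q6, q8, q9}; fixed.
Sat(AF (~done & wait)) = {q0, q2, q3, q6, q8, q9}
Sat(AX (AF (~done & wait))) = {s : every successor in {q0, q2, q3, q6, q8, q9}} = {q0, q3, q8, q9}
q9 ∈ Sat(AX (AF (~done & wait))) = {q0, q3, q8, q9}, so the formula holds at q9.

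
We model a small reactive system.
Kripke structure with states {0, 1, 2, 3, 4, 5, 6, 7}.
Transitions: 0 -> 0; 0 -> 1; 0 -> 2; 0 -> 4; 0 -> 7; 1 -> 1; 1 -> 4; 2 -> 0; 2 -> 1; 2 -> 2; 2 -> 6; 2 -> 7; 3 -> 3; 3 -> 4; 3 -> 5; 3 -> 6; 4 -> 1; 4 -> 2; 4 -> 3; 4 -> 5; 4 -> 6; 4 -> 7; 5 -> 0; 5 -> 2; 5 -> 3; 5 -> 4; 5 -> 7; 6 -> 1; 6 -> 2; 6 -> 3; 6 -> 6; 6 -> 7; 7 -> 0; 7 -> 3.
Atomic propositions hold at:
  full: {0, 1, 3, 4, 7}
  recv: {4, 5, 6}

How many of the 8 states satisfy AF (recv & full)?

1

Sat(recv & full) = {4}
AF (recv & full): least fixpoint, start Z0 = {4}, add states with every successor in Z. Already a fixed point.
Sat(AF (recv & full)) = {4}
|Sat(AF (recv & full))| = |{4}| = 1.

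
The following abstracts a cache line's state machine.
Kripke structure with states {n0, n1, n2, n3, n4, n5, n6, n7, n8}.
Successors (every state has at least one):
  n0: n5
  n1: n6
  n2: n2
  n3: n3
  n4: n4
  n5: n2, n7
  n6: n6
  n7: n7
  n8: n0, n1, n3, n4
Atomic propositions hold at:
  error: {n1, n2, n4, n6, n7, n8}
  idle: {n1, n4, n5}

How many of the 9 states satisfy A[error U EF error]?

EF error: least fixpoint, start Z0 = {n1, n2, n4, n6, n7, n8}, add states with some successor in Z. Z1 = {n1, n2, n4, n5, n6, n7, n8}; Z2 = {n0, n1, n2, n4, n5, n6, n7, n8}; fixed.
Sat(EF error) = {n0, n1, n2, n4, n5, n6, n7, n8}
A[error U EF error]: least fixpoint, start Z0 = Sat(EF error) = {n0, n1, n2, n4, n5, n6, n7, n8}, add states in Sat(error) with every successor in Z. Already a fixed point.
Sat(A[error U EF error]) = {n0, n1, n2, n4, n5, n6, n7, n8}
|Sat(A[error U EF error])| = |{n0, n1, n2, n4, n5, n6, n7, n8}| = 8.

8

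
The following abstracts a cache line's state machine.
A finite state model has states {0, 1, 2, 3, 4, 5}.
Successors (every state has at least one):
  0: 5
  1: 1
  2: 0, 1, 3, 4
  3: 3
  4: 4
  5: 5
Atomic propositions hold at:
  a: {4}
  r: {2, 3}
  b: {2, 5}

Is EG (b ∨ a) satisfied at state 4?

Sat(b ∨ a) = {2, 4, 5}
EG (b ∨ a): greatest fixpoint, start Z0 = {2, 4, 5}, keep only states in Sat with some successor in Z. Already a fixed point.
Sat(EG (b ∨ a)) = {2, 4, 5}
4 ∈ Sat(EG (b ∨ a)) = {2, 4, 5}, so the formula holds at 4.

Yes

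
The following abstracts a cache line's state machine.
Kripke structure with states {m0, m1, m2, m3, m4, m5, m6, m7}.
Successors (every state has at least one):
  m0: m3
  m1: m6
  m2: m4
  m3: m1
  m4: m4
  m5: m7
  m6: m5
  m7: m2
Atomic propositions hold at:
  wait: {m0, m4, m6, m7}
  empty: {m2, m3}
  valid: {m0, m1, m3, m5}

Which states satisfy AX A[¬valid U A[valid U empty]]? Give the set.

{m0, m5, m7}

Sat(¬valid) = {m2, m4, m6, m7}
A[valid U empty]: least fixpoint, start Z0 = Sat(empty) = {m2, m3}, add states in Sat(valid) with every successor in Z. Z1 = {m0, m2, m3}; fixed.
Sat(A[valid U empty]) = {m0, m2, m3}
A[¬valid U A[valid U empty]]: least fixpoint, start Z0 = Sat(A[valid U empty]) = {m0, m2, m3}, add states in Sat(¬valid) with every successor in Z. Z1 = {m0, m2, m3, m7}; fixed.
Sat(A[¬valid U A[valid U empty]]) = {m0, m2, m3, m7}
Sat(AX A[¬valid U A[valid U empty]]) = {s : every successor in {m0, m2, m3, m7}} = {m0, m5, m7}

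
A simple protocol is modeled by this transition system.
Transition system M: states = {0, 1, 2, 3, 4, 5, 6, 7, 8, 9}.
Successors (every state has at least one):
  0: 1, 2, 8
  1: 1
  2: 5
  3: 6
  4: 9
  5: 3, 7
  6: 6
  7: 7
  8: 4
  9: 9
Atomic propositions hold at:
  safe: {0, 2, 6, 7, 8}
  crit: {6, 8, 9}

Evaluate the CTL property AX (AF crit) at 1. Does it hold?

No

AF crit: least fixpoint, start Z0 = {6, 8, 9}, add states with every successor in Z. Z1 = {3, 4, 6, 8, 9}; fixed.
Sat(AF crit) = {3, 4, 6, 8, 9}
Sat(AX (AF crit)) = {s : every successor in {3, 4, 6, 8, 9}} = {3, 4, 6, 8, 9}
1 ∉ Sat(AX (AF crit)) = {3, 4, 6, 8, 9}, so the formula does not hold at 1.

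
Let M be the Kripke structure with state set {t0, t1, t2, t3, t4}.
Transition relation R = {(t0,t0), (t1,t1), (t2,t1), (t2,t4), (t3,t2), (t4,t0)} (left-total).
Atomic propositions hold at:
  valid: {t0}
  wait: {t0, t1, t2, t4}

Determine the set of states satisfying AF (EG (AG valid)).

{t0, t4}

AG valid: greatest fixpoint, start Z0 = {t0}, keep only states in Sat with every successor in Z. Already a fixed point.
Sat(AG valid) = {t0}
EG (AG valid): greatest fixpoint, start Z0 = {t0}, keep only states in Sat with some successor in Z. Already a fixed point.
Sat(EG (AG valid)) = {t0}
AF (EG (AG valid)): least fixpoint, start Z0 = {t0}, add states with every successor in Z. Z1 = {t0, t4}; fixed.
Sat(AF (EG (AG valid))) = {t0, t4}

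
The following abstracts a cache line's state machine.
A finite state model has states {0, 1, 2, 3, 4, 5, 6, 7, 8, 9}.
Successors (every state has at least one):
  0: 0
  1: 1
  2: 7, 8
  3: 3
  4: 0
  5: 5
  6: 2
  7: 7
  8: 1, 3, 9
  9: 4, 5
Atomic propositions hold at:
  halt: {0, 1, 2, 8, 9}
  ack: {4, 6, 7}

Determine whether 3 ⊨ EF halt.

No

EF halt: least fixpoint, start Z0 = {0, 1, 2, 8, 9}, add states with some successor in Z. Z1 = {0, 1, 2, 4, 6, 8, 9}; fixed.
Sat(EF halt) = {0, 1, 2, 4, 6, 8, 9}
3 ∉ Sat(EF halt) = {0, 1, 2, 4, 6, 8, 9}, so the formula does not hold at 3.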